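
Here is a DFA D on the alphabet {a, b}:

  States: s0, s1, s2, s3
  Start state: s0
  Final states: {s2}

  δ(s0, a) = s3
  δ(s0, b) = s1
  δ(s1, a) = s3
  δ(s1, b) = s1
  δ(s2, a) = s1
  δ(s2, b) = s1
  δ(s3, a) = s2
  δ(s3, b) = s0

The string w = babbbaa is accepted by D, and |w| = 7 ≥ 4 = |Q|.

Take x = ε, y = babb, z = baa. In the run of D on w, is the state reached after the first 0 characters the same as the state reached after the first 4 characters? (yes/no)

State sequence: s0 -b-> s1 -a-> s3 -b-> s0 -b-> s1

After x (step 0): s0. After xy (step 4): s1.
They differ (s0 ≠ s1), so y is not a cycle from the state after x; this split is not the one the pumping-lemma construction produces, and pumping y need not keep the string in L(D).

no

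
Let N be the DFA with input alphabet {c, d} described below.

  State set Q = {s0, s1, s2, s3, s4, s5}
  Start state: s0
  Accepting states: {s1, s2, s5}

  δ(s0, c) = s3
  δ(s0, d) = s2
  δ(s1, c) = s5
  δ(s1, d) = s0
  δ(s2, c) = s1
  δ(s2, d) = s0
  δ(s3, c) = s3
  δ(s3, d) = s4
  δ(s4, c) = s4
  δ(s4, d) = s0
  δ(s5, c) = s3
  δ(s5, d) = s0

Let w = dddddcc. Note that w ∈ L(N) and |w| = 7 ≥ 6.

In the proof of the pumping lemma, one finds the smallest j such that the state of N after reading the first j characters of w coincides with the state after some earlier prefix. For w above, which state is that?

s0

Run of N on w = d d d d d c c:
  step 0: s0  (start)
  step 1: s2  (read d: s0→s2)
  step 2: s0  (read d: s2→s0)   ← first repeat (s0 seen earlier)
  step 3: s2  (read d: s0→s2)
  step 4: s0  (read d: s2→s0)
  step 5: s2  (read d: s0→s2)
  step 6: s1  (read c: s2→s1)
  step 7: s5  (read c: s1→s5)

The earliest repeat is at step j = 2: N is in s0, which it already visited at step i = 0.
The DFA has 6 states, so the proof of the pumping lemma guarantees a repeated state among the first 6+1 visited; the segment between the two visits is the pumpable y.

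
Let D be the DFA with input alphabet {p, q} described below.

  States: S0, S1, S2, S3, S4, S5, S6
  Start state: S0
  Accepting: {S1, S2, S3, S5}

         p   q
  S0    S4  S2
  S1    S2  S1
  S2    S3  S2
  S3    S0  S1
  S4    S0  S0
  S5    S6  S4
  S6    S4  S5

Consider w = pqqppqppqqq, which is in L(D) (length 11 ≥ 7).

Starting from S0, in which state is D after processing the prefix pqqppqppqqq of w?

S2

Run of D on the first 11 characters of w = p q q p p q p p q q q:
  step 0: S0  (start)
  step 1: S4  (read p: S0→S4)
  step 2: S0  (read q: S4→S0)
  step 3: S2  (read q: S0→S2)
  step 4: S3  (read p: S2→S3)
  step 5: S0  (read p: S3→S0)
  step 6: S2  (read q: S0→S2)
  step 7: S3  (read p: S2→S3)
  step 8: S0  (read p: S3→S0)
  step 9: S2  (read q: S0→S2)
  step 10: S2  (read q: S2→S2)
  step 11: S2  (read q: S2→S2)

After reading 11 characters, D is in state S2.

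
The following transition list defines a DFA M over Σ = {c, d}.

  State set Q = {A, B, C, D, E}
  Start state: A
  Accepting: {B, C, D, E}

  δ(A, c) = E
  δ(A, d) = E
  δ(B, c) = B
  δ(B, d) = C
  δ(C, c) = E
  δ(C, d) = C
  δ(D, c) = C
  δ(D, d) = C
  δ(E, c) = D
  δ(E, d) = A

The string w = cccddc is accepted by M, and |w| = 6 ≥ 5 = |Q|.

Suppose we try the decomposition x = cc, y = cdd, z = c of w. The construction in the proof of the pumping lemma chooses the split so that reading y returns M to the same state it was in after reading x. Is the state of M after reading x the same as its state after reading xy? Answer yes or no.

Run of M on the first 5 characters of w = c c c d d:
  step 0: A  (start)
  step 1: E  (read c: A→E)
  step 2: D  (read c: E→D)
  step 3: C  (read c: D→C)
  step 4: C  (read d: C→C)
  step 5: C  (read d: C→C)

After x (step 2): D. After xy (step 5): C.
They differ (D ≠ C), so y is not a cycle from the state after x; this split is not the one the pumping-lemma construction produces, and pumping y need not keep the string in L(M).

no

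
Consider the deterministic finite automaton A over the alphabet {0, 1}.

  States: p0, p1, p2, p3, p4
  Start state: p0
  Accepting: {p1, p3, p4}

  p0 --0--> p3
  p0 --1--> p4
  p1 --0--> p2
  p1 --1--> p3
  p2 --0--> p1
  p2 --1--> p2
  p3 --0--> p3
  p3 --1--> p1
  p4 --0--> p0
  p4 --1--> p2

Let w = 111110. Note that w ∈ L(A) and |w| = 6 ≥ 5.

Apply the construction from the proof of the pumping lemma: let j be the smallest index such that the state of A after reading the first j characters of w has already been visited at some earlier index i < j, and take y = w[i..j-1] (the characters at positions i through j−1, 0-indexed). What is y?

1

Run of A on w = 1 1 1 1 1 0:
  step 0: p0  (start)
  step 1: p4  (read 1: p0→p4)
  step 2: p2  (read 1: p4→p2)
  step 3: p2  (read 1: p2→p2)   ← first repeat (p2 seen earlier)
  step 4: p2  (read 1: p2→p2)
  step 5: p2  (read 1: p2→p2)
  step 6: p1  (read 0: p2→p1)

So i = 2, j = 3, giving x = w[0:2] = 11, y = w[2:3] = 1, z = w[3:6] = 110.
Check: |xy| = 3 ≤ 5 and |y| = 1 ≥ 1. Reading y takes A from p2 back to p2, so every xyⁱz is accepted.
Since A has 5 states, any run of length ≥ 5 visits 5+1 states, so by pigeonhole some state repeats within the first 5 steps — that repeat gives the pumpable loop.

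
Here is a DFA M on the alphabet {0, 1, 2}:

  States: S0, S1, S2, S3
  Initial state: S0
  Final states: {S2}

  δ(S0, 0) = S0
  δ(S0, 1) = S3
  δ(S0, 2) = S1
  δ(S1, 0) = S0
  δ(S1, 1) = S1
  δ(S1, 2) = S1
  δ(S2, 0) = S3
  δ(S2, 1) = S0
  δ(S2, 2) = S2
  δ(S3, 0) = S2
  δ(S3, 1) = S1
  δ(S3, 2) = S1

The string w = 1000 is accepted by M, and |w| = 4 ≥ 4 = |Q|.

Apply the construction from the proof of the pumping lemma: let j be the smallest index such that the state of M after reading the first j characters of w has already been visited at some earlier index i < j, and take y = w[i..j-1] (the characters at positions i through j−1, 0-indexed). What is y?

00

Run of M on w = 1 0 0 0:
  step 0: S0  (start)
  step 1: S3  (read 1: S0→S3)
  step 2: S2  (read 0: S3→S2)
  step 3: S3  (read 0: S2→S3)   ← first repeat (S3 seen earlier)
  step 4: S2  (read 0: S3→S2)

So i = 1, j = 3, giving x = w[0:1] = 1, y = w[1:3] = 00, z = w[3:4] = 0.
Check: |xy| = 3 ≤ 4 and |y| = 2 ≥ 1. Reading y takes M from S3 back to S3, so every xyⁱz is accepted.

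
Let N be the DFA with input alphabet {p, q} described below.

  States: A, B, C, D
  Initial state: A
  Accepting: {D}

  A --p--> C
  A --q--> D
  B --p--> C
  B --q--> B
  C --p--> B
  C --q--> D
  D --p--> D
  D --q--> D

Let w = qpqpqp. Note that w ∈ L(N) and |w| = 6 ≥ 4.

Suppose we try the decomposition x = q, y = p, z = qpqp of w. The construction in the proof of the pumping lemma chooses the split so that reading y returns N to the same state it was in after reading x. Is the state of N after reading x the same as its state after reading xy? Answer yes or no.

yes

Run of N on the first 2 characters of w = q p:
  step 0: A  (start)
  step 1: D  (read q: A→D)
  step 2: D  (read p: D→D)

After x (step 1): D. After xy (step 2): D.
They match, so y = p drives N around a cycle from D back to itself; pumping y any number of times keeps N in D before reading z, and xyⁱz ∈ L(N) for every i ≥ 0.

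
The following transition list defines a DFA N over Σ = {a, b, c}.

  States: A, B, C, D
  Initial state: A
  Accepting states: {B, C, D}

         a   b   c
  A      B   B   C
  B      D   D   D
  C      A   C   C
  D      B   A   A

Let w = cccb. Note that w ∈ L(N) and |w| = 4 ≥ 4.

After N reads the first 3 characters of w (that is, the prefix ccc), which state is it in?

C

State sequence: A -c-> C -c-> C -c-> C

After reading 3 characters, N is in state C.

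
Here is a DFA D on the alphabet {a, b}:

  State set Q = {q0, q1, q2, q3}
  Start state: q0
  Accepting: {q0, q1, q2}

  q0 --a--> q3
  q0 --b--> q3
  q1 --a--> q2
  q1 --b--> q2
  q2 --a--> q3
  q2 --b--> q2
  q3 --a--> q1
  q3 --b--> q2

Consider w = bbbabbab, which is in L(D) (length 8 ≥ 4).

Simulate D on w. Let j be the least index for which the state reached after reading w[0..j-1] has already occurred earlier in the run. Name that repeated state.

Run of D on w = b b b a b b a b:
  step 0: q0  (start)
  step 1: q3  (read b: q0→q3)
  step 2: q2  (read b: q3→q2)
  step 3: q2  (read b: q2→q2)   ← first repeat (q2 seen earlier)
  step 4: q3  (read a: q2→q3)
  step 5: q2  (read b: q3→q2)
  step 6: q2  (read b: q2→q2)
  step 7: q3  (read a: q2→q3)
  step 8: q2  (read b: q3→q2)

The earliest repeat is at step j = 3: D is in q2, which it already visited at step i = 2.

q2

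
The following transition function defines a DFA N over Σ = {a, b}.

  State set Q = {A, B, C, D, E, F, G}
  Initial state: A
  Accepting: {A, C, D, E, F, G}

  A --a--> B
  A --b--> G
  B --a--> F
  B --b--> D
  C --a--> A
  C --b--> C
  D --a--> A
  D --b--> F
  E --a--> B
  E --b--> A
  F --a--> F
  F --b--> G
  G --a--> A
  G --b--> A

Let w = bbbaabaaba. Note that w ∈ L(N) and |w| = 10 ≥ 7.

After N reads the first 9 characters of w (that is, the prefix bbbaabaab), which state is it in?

State sequence: A -b-> G -b-> A -b-> G -a-> A -a-> B -b-> D -a-> A -a-> B -b-> D

After reading 9 characters, N is in state D.

D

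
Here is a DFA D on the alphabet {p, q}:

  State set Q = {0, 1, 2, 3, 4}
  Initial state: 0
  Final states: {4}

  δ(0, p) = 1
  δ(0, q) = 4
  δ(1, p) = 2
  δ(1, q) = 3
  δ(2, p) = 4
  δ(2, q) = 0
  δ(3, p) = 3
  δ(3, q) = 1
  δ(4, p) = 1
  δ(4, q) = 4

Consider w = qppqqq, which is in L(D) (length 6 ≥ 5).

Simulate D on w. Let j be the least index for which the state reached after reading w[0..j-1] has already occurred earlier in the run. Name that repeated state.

0

State sequence: 0 -q-> 4 -p-> 1 -p-> 2 -q-> 0 -q-> 4 -q-> 4
First repeat at step 4: 0 was already visited.

The earliest repeat is at step j = 4: D is in 0, which it already visited at step i = 0.
Pumping length from the standard proof: p = 5 (the number of states). The repeated state found above gives |xy| = j ≤ 5 and |y| = j − i ≥ 1.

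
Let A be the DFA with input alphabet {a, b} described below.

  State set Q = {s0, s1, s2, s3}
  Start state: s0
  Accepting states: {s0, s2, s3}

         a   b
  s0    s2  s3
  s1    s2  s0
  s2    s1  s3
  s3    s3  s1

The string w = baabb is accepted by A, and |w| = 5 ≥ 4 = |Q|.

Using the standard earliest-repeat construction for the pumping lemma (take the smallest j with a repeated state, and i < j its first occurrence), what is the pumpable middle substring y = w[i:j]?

a

State sequence: s0 -b-> s3 -a-> s3 -a-> s3 -b-> s1 -b-> s0
First repeat at step 2: s3 was already visited.

So i = 1, j = 2, giving x = w[0:1] = b, y = w[1:2] = a, z = w[2:5] = abb.
Check: |xy| = 2 ≤ 4 and |y| = 1 ≥ 1. Reading y takes A from s3 back to s3, so every xyⁱz is accepted.
With |Q| = 4, pigeonhole forces a state repeat no later than step 4; the substring read between the first and second visits to that state can be pumped.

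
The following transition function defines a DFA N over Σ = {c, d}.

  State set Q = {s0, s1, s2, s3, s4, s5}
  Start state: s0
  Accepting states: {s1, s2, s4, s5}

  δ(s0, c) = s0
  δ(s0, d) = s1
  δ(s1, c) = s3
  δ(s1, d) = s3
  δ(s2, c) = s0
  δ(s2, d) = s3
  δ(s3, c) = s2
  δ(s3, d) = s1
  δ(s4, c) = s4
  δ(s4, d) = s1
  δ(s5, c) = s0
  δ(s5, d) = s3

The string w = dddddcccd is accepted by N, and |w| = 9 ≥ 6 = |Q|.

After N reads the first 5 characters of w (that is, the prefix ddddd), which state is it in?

State sequence: s0 -d-> s1 -d-> s3 -d-> s1 -d-> s3 -d-> s1

After reading 5 characters, N is in state s1.

s1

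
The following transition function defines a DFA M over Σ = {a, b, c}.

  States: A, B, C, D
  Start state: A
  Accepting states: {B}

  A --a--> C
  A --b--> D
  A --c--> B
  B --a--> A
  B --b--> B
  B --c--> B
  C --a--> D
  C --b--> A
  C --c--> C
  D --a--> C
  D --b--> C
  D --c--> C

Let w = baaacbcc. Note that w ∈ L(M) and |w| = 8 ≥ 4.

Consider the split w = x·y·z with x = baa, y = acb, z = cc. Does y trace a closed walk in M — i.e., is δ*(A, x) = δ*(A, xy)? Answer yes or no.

no

Run of M on the first 6 characters of w = b a a a c b:
  step 0: A  (start)
  step 1: D  (read b: A→D)
  step 2: C  (read a: D→C)
  step 3: D  (read a: C→D)
  step 4: C  (read a: D→C)
  step 5: C  (read c: C→C)
  step 6: A  (read b: C→A)

After x (step 3): D. After xy (step 6): A.
They differ (D ≠ A), so y is not a cycle from the state after x; this split is not the one the pumping-lemma construction produces, and pumping y need not keep the string in L(M).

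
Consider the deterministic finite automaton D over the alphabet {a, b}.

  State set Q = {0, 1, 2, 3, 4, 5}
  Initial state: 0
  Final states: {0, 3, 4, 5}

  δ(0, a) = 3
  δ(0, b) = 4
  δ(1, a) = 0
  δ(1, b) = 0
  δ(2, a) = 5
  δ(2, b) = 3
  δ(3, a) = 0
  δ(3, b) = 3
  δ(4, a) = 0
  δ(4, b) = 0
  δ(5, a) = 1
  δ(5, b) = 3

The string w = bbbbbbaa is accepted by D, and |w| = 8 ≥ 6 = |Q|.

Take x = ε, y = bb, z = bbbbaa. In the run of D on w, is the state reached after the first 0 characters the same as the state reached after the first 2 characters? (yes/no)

yes

Run of D on the first 2 characters of w = b b:
  step 0: 0  (start)
  step 1: 4  (read b: 0→4)
  step 2: 0  (read b: 4→0)

After x (step 0): 0. After xy (step 2): 0.
They match, so y = bb drives D around a cycle from 0 back to itself; pumping y any number of times keeps D in 0 before reading z, and xyⁱz ∈ L(D) for every i ≥ 0.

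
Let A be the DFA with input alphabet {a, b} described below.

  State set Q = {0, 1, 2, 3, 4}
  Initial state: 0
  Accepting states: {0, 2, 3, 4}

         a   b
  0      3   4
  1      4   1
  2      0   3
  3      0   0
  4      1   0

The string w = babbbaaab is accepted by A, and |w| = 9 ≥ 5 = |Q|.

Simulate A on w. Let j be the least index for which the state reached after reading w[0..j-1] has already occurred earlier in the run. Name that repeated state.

State sequence: 0 -b-> 4 -a-> 1 -b-> 1 -b-> 1 -b-> 1 -a-> 4 -a-> 1 -a-> 4 -b-> 0
First repeat at step 3: 1 was already visited.

The earliest repeat is at step j = 3: A is in 1, which it already visited at step i = 2.
Since A has 5 states, any run of length ≥ 5 visits 5+1 states, so by pigeonhole some state repeats within the first 5 steps — that repeat gives the pumpable loop.

1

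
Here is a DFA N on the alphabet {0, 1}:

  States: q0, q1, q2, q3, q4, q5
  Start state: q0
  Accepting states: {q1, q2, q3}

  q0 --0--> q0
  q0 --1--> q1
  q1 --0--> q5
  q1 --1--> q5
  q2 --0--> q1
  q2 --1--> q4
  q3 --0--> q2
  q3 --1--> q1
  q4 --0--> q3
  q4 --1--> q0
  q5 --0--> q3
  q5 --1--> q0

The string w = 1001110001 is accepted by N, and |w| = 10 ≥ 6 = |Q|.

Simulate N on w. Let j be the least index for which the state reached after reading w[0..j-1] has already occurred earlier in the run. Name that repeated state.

q1

State sequence: q0 -1-> q1 -0-> q5 -0-> q3 -1-> q1 -1-> q5 -1-> q0 -0-> q0 -0-> q0 -0-> q0 -1-> q1
First repeat at step 4: q1 was already visited.

The earliest repeat is at step j = 4: N is in q1, which it already visited at step i = 1.
Since N has 6 states, any run of length ≥ 6 visits 6+1 states, so by pigeonhole some state repeats within the first 6 steps — that repeat gives the pumpable loop.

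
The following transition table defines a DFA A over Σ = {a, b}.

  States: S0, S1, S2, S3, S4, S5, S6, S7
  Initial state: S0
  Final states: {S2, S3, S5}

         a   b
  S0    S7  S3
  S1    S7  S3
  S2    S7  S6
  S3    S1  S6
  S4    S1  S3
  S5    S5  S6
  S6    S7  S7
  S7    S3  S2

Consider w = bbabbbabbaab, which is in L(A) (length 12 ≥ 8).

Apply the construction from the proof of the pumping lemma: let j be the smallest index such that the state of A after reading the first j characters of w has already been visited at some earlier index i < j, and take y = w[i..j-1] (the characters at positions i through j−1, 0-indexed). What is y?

State sequence: S0 -b-> S3 -b-> S6 -a-> S7 -b-> S2 -b-> S6 -b-> S7 -a-> S3 -b-> S6 -b-> S7 -a-> S3 -a-> S1 -b-> S3
First repeat at step 5: S6 was already visited.

So i = 2, j = 5, giving x = w[0:2] = bb, y = w[2:5] = abb, z = w[5:12] = babbaab.
Check: |xy| = 5 ≤ 8 and |y| = 3 ≥ 1. Reading y takes A from S6 back to S6, so every xyⁱz is accepted.
The DFA has 8 states, so the proof of the pumping lemma guarantees a repeated state among the first 8+1 visited; the segment between the two visits is the pumpable y.

abb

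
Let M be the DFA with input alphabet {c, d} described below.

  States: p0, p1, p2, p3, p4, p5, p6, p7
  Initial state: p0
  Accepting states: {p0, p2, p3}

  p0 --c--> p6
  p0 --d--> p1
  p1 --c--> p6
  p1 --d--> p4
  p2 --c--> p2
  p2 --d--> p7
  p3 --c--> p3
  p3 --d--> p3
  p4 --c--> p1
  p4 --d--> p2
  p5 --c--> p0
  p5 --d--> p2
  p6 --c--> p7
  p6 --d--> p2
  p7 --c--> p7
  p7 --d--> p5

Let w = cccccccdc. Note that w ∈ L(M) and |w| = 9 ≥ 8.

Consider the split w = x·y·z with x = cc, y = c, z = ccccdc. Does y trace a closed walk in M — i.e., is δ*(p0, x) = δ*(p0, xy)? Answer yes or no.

Run of M on the first 3 characters of w = c c c:
  step 0: p0  (start)
  step 1: p6  (read c: p0→p6)
  step 2: p7  (read c: p6→p7)
  step 3: p7  (read c: p7→p7)

After x (step 2): p7. After xy (step 3): p7.
They match, so y = c drives M around a cycle from p7 back to itself; pumping y any number of times keeps M in p7 before reading z, and xyⁱz ∈ L(M) for every i ≥ 0.

yes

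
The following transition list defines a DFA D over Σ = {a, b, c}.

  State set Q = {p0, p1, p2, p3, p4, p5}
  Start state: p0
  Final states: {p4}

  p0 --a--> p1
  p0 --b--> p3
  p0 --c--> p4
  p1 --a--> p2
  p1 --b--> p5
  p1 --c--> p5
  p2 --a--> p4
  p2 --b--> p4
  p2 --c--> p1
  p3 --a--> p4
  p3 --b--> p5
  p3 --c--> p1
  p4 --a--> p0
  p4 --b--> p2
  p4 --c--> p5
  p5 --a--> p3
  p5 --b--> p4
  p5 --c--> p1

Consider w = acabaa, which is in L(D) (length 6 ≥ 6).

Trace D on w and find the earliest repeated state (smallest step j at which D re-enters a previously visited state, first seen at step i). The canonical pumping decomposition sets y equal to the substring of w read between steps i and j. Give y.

Run of D on w = a c a b a a:
  step 0: p0  (start)
  step 1: p1  (read a: p0→p1)
  step 2: p5  (read c: p1→p5)
  step 3: p3  (read a: p5→p3)
  step 4: p5  (read b: p3→p5)   ← first repeat (p5 seen earlier)
  step 5: p3  (read a: p5→p3)
  step 6: p4  (read a: p3→p4)

So i = 2, j = 4, giving x = w[0:2] = ac, y = w[2:4] = ab, z = w[4:6] = aa.
Check: |xy| = 4 ≤ 6 and |y| = 2 ≥ 1. Reading y takes D from p5 back to p5, so every xyⁱz is accepted.

ab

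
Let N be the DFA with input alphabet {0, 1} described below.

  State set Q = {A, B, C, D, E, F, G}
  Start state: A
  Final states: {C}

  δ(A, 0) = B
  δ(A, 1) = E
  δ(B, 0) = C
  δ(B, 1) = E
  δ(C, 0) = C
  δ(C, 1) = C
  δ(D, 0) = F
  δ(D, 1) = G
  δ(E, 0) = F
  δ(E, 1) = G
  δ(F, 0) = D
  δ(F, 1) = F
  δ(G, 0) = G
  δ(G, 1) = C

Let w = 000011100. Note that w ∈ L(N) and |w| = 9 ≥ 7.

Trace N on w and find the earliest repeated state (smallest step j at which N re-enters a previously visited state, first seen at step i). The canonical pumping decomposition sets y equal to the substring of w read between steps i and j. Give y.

0

State sequence: A -0-> B -0-> C -0-> C -0-> C -1-> C -1-> C -1-> C -0-> C -0-> C
First repeat at step 3: C was already visited.

So i = 2, j = 3, giving x = w[0:2] = 00, y = w[2:3] = 0, z = w[3:9] = 011100.
Check: |xy| = 3 ≤ 7 and |y| = 1 ≥ 1. Reading y takes N from C back to C, so every xyⁱz is accepted.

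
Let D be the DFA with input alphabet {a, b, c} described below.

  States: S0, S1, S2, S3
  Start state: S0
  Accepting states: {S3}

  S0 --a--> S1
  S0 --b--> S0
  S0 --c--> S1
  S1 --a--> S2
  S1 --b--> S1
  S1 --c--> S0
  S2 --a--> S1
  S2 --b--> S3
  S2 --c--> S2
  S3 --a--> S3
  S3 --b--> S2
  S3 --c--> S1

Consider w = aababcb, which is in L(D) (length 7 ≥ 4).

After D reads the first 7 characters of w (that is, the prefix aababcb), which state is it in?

S3

Run of D on the first 7 characters of w = a a b a b c b:
  step 0: S0  (start)
  step 1: S1  (read a: S0→S1)
  step 2: S2  (read a: S1→S2)
  step 3: S3  (read b: S2→S3)
  step 4: S3  (read a: S3→S3)
  step 5: S2  (read b: S3→S2)
  step 6: S2  (read c: S2→S2)
  step 7: S3  (read b: S2→S3)

After reading 7 characters, D is in state S3.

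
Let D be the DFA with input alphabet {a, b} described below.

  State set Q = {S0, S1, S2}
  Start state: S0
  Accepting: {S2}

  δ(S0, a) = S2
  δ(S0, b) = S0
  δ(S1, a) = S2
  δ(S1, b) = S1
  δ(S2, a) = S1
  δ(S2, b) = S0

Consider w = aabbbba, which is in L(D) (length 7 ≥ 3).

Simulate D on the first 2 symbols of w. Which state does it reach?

S1

State sequence: S0 -a-> S2 -a-> S1

After reading 2 characters, D is in state S1.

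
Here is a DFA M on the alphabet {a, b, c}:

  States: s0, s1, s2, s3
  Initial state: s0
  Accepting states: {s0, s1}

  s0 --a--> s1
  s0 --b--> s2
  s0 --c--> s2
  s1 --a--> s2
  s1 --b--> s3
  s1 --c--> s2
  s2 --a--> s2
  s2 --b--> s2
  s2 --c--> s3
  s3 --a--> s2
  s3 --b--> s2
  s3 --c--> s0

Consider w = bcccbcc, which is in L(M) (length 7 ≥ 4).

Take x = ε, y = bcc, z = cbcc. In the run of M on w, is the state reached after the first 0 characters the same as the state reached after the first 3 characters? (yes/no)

yes

Run of M on the first 3 characters of w = b c c:
  step 0: s0  (start)
  step 1: s2  (read b: s0→s2)
  step 2: s3  (read c: s2→s3)
  step 3: s0  (read c: s3→s0)

After x (step 0): s0. After xy (step 3): s0.
They match, so y = bcc drives M around a cycle from s0 back to itself; pumping y any number of times keeps M in s0 before reading z, and xyⁱz ∈ L(M) for every i ≥ 0.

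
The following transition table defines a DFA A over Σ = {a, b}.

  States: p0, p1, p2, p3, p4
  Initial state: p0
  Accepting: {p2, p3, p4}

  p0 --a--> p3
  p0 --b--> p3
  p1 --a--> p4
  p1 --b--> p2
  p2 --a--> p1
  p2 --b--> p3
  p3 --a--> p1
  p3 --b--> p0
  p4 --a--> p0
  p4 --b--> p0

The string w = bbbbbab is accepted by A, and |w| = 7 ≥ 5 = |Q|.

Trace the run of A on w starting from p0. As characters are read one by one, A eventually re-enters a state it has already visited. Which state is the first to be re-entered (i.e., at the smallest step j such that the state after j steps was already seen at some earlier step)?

p0

State sequence: p0 -b-> p3 -b-> p0 -b-> p3 -b-> p0 -b-> p3 -a-> p1 -b-> p2
First repeat at step 2: p0 was already visited.

The earliest repeat is at step j = 2: A is in p0, which it already visited at step i = 0.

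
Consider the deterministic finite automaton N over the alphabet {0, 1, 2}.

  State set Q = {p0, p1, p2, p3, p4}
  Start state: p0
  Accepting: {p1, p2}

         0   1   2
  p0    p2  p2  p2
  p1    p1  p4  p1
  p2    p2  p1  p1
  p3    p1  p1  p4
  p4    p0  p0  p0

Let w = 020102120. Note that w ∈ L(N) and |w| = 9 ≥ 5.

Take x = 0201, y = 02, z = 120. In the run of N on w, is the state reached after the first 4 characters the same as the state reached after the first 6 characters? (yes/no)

no

State sequence: p0 -0-> p2 -2-> p1 -0-> p1 -1-> p4 -0-> p0 -2-> p2

After x (step 4): p4. After xy (step 6): p2.
They differ (p4 ≠ p2), so y is not a cycle from the state after x; this split is not the one the pumping-lemma construction produces, and pumping y need not keep the string in L(N).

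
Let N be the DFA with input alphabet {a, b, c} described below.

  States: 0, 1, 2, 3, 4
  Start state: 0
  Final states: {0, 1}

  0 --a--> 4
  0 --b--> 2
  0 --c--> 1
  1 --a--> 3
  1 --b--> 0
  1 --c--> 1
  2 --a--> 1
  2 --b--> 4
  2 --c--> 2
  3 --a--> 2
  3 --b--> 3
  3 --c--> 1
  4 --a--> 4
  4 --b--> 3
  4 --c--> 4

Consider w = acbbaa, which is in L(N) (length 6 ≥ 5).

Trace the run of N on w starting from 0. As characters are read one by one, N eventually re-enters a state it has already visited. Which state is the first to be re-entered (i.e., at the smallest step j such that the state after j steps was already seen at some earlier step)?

4

State sequence: 0 -a-> 4 -c-> 4 -b-> 3 -b-> 3 -a-> 2 -a-> 1
First repeat at step 2: 4 was already visited.

The earliest repeat is at step j = 2: N is in 4, which it already visited at step i = 1.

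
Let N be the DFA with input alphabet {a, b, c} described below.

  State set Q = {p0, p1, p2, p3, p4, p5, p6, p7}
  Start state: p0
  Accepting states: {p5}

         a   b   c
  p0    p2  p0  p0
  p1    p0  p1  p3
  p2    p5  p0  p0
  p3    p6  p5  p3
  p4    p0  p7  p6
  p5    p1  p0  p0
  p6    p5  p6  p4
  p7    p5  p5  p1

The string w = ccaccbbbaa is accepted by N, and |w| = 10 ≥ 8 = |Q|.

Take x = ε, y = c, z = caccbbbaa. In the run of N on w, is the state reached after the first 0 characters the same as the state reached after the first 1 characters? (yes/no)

State sequence: p0 -c-> p0

After x (step 0): p0. After xy (step 1): p0.
They match, so y = c drives N around a cycle from p0 back to itself; pumping y any number of times keeps N in p0 before reading z, and xyⁱz ∈ L(N) for every i ≥ 0.

yes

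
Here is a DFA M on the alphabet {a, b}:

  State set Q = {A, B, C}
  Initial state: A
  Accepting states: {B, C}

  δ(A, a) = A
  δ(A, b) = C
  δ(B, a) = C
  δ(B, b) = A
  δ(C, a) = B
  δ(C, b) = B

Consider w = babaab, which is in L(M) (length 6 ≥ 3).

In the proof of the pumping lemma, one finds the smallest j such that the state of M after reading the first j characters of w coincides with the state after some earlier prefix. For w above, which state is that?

A

Run of M on w = b a b a a b:
  step 0: A  (start)
  step 1: C  (read b: A→C)
  step 2: B  (read a: C→B)
  step 3: A  (read b: B→A)   ← first repeat (A seen earlier)
  step 4: A  (read a: A→A)
  step 5: A  (read a: A→A)
  step 6: C  (read b: A→C)

The earliest repeat is at step j = 3: M is in A, which it already visited at step i = 0.
Pumping length from the standard proof: p = 3 (the number of states). The repeated state found above gives |xy| = j ≤ 3 and |y| = j − i ≥ 1.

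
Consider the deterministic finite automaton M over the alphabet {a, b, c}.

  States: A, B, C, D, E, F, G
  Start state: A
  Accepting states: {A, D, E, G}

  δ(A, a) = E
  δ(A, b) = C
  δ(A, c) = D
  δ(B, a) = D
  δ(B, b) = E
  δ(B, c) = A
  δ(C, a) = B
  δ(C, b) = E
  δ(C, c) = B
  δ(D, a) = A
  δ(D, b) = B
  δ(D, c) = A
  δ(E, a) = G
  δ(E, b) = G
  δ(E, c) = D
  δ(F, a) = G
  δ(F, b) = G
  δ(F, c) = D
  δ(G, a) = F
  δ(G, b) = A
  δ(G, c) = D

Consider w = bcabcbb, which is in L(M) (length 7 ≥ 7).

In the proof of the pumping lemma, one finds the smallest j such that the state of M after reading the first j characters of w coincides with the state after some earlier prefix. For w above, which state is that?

B

State sequence: A -b-> C -c-> B -a-> D -b-> B -c-> A -b-> C -b-> E
First repeat at step 4: B was already visited.

The earliest repeat is at step j = 4: M is in B, which it already visited at step i = 2.
Since M has 7 states, any run of length ≥ 7 visits 7+1 states, so by pigeonhole some state repeats within the first 7 steps — that repeat gives the pumpable loop.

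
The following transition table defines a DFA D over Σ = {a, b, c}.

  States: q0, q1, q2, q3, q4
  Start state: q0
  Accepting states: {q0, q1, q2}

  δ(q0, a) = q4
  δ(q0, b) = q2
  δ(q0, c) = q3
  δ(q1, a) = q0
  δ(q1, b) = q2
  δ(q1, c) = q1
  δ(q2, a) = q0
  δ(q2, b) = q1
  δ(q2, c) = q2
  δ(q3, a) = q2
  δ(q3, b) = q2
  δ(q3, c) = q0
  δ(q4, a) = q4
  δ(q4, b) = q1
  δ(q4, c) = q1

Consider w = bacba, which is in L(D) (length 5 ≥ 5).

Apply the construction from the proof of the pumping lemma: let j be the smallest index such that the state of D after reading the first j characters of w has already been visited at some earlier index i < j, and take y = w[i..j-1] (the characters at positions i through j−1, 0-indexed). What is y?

Run of D on w = b a c b a:
  step 0: q0  (start)
  step 1: q2  (read b: q0→q2)
  step 2: q0  (read a: q2→q0)   ← first repeat (q0 seen earlier)
  step 3: q3  (read c: q0→q3)
  step 4: q2  (read b: q3→q2)
  step 5: q0  (read a: q2→q0)

So i = 0, j = 2, giving x = w[0:0] = ε, y = w[0:2] = ba, z = w[2:5] = cba.
Check: |xy| = 2 ≤ 5 and |y| = 2 ≥ 1. Reading y takes D from q0 back to q0, so every xyⁱz is accepted.

ba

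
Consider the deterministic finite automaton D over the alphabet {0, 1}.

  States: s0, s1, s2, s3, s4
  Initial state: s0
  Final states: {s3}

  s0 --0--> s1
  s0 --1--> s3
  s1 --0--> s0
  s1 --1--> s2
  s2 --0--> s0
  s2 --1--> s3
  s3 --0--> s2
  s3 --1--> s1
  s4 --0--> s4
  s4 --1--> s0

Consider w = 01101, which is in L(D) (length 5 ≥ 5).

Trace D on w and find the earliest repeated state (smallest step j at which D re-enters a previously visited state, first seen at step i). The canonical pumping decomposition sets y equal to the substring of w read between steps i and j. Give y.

Run of D on w = 0 1 1 0 1:
  step 0: s0  (start)
  step 1: s1  (read 0: s0→s1)
  step 2: s2  (read 1: s1→s2)
  step 3: s3  (read 1: s2→s3)
  step 4: s2  (read 0: s3→s2)   ← first repeat (s2 seen earlier)
  step 5: s3  (read 1: s2→s3)

So i = 2, j = 4, giving x = w[0:2] = 01, y = w[2:4] = 10, z = w[4:5] = 1.
Check: |xy| = 4 ≤ 5 and |y| = 2 ≥ 1. Reading y takes D from s2 back to s2, so every xyⁱz is accepted.
With |Q| = 5, pigeonhole forces a state repeat no later than step 5; the substring read between the first and second visits to that state can be pumped.

10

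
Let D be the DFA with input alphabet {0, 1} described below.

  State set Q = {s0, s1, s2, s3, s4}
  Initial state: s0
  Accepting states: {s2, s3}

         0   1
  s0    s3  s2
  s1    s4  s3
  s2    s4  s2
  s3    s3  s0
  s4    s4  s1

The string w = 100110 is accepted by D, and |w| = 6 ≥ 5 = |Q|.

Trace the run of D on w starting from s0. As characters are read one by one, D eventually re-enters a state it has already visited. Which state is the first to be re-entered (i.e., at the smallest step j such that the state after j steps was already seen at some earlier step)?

Run of D on w = 1 0 0 1 1 0:
  step 0: s0  (start)
  step 1: s2  (read 1: s0→s2)
  step 2: s4  (read 0: s2→s4)
  step 3: s4  (read 0: s4→s4)   ← first repeat (s4 seen earlier)
  step 4: s1  (read 1: s4→s1)
  step 5: s3  (read 1: s1→s3)
  step 6: s3  (read 0: s3→s3)

The earliest repeat is at step j = 3: D is in s4, which it already visited at step i = 2.
Since D has 5 states, any run of length ≥ 5 visits 5+1 states, so by pigeonhole some state repeats within the first 5 steps — that repeat gives the pumpable loop.

s4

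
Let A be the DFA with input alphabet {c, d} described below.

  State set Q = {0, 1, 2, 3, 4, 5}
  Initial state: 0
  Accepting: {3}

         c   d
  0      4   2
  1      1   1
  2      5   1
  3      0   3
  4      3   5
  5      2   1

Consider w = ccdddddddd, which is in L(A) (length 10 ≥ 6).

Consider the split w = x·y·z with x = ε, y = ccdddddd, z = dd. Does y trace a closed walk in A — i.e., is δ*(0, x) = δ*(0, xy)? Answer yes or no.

State sequence: 0 -c-> 4 -c-> 3 -d-> 3 -d-> 3 -d-> 3 -d-> 3 -d-> 3 -d-> 3

After x (step 0): 0. After xy (step 8): 3.
They differ (0 ≠ 3), so y is not a cycle from the state after x; this split is not the one the pumping-lemma construction produces, and pumping y need not keep the string in L(A).

no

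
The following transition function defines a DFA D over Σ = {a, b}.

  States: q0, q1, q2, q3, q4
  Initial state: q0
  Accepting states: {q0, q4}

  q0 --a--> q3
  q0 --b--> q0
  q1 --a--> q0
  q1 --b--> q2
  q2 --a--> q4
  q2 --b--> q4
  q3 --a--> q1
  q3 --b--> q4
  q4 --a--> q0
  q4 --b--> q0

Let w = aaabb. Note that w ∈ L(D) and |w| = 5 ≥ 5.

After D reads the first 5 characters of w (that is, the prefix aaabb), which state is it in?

q0

State sequence: q0 -a-> q3 -a-> q1 -a-> q0 -b-> q0 -b-> q0

After reading 5 characters, D is in state q0.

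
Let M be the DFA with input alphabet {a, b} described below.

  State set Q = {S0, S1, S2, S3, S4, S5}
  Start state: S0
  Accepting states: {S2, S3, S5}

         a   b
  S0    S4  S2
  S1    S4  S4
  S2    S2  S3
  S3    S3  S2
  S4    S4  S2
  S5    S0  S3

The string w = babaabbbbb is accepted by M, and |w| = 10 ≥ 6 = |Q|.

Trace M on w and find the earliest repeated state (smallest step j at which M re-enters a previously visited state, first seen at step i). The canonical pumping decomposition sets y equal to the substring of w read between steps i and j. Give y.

Run of M on w = b a b a a b b b b b:
  step 0: S0  (start)
  step 1: S2  (read b: S0→S2)
  step 2: S2  (read a: S2→S2)   ← first repeat (S2 seen earlier)
  step 3: S3  (read b: S2→S3)
  step 4: S3  (read a: S3→S3)
  step 5: S3  (read a: S3→S3)
  step 6: S2  (read b: S3→S2)
  step 7: S3  (read b: S2→S3)
  step 8: S2  (read b: S3→S2)
  step 9: S3  (read b: S2→S3)
  step 10: S2  (read b: S3→S2)

So i = 1, j = 2, giving x = w[0:1] = b, y = w[1:2] = a, z = w[2:10] = baabbbbb.
Check: |xy| = 2 ≤ 6 and |y| = 1 ≥ 1. Reading y takes M from S2 back to S2, so every xyⁱz is accepted.

a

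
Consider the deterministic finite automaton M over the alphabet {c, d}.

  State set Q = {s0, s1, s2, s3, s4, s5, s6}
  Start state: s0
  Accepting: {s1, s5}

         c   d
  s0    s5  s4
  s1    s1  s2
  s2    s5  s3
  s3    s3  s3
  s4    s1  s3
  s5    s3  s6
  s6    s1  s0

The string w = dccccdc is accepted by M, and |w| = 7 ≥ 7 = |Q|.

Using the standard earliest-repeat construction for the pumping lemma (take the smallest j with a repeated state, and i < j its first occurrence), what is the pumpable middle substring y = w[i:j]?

State sequence: s0 -d-> s4 -c-> s1 -c-> s1 -c-> s1 -c-> s1 -d-> s2 -c-> s5
First repeat at step 3: s1 was already visited.

So i = 2, j = 3, giving x = w[0:2] = dc, y = w[2:3] = c, z = w[3:7] = ccdc.
Check: |xy| = 3 ≤ 7 and |y| = 1 ≥ 1. Reading y takes M from s1 back to s1, so every xyⁱz is accepted.
The DFA has 7 states, so the proof of the pumping lemma guarantees a repeated state among the first 7+1 visited; the segment between the two visits is the pumpable y.

c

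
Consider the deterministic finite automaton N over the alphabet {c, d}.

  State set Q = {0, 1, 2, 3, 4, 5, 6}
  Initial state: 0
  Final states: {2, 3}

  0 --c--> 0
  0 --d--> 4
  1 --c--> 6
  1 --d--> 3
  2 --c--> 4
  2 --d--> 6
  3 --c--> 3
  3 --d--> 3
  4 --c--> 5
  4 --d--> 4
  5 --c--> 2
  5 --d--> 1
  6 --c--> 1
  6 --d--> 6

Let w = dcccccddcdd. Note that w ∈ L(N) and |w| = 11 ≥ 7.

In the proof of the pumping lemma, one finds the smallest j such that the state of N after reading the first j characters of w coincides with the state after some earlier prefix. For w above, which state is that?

4

State sequence: 0 -d-> 4 -c-> 5 -c-> 2 -c-> 4 -c-> 5 -c-> 2 -d-> 6 -d-> 6 -c-> 1 -d-> 3 -d-> 3
First repeat at step 4: 4 was already visited.

The earliest repeat is at step j = 4: N is in 4, which it already visited at step i = 1.
With |Q| = 7, pigeonhole forces a state repeat no later than step 7; the substring read between the first and second visits to that state can be pumped.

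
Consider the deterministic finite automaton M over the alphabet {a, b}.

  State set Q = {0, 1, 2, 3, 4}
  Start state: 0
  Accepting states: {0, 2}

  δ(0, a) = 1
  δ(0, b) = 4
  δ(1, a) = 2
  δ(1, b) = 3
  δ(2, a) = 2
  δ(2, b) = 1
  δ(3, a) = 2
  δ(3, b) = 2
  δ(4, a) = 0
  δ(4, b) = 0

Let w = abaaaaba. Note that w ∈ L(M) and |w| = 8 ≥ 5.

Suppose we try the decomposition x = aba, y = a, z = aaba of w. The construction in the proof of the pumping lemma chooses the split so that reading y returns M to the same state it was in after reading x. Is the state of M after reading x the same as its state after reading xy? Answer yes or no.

yes

State sequence: 0 -a-> 1 -b-> 3 -a-> 2 -a-> 2

After x (step 3): 2. After xy (step 4): 2.
They match, so y = a drives M around a cycle from 2 back to itself; pumping y any number of times keeps M in 2 before reading z, and xyⁱz ∈ L(M) for every i ≥ 0.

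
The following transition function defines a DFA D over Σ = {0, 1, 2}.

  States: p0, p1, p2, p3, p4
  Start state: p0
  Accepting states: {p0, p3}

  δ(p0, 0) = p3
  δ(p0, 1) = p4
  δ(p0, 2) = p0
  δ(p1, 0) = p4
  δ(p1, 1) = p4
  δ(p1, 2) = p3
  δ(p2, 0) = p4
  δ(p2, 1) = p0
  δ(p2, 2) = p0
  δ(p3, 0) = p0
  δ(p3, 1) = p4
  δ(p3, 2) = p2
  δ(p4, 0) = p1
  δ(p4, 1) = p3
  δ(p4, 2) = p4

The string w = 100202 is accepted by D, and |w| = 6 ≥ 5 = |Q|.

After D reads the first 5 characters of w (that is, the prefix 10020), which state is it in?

State sequence: p0 -1-> p4 -0-> p1 -0-> p4 -2-> p4 -0-> p1

After reading 5 characters, D is in state p1.

p1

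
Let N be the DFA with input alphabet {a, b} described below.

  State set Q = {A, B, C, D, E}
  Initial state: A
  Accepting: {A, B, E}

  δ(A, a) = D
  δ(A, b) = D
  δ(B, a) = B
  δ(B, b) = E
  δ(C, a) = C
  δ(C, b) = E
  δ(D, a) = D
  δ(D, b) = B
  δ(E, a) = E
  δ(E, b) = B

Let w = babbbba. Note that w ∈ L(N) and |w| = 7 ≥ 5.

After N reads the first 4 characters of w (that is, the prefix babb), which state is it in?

Run of N on the first 4 characters of w = b a b b:
  step 0: A  (start)
  step 1: D  (read b: A→D)
  step 2: D  (read a: D→D)
  step 3: B  (read b: D→B)
  step 4: E  (read b: B→E)

After reading 4 characters, N is in state E.

E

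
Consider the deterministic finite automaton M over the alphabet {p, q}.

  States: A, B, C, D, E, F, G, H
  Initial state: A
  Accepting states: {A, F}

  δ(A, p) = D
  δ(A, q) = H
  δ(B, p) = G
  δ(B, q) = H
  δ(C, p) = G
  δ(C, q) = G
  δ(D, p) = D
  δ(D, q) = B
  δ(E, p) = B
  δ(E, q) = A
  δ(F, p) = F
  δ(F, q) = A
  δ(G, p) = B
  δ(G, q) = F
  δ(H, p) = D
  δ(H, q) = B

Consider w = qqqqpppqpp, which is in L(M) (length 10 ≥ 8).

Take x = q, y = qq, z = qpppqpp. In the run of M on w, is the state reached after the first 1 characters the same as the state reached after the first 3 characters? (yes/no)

yes

State sequence: A -q-> H -q-> B -q-> H

After x (step 1): H. After xy (step 3): H.
They match, so y = qq drives M around a cycle from H back to itself; pumping y any number of times keeps M in H before reading z, and xyⁱz ∈ L(M) for every i ≥ 0.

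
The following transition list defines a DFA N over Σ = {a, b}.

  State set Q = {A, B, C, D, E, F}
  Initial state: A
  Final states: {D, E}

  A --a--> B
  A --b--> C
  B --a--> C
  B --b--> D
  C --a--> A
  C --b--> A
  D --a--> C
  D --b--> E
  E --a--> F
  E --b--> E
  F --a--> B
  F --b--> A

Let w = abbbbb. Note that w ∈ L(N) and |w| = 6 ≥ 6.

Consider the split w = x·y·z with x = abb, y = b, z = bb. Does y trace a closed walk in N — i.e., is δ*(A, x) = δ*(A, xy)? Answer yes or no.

yes

State sequence: A -a-> B -b-> D -b-> E -b-> E

After x (step 3): E. After xy (step 4): E.
They match, so y = b drives N around a cycle from E back to itself; pumping y any number of times keeps N in E before reading z, and xyⁱz ∈ L(N) for every i ≥ 0.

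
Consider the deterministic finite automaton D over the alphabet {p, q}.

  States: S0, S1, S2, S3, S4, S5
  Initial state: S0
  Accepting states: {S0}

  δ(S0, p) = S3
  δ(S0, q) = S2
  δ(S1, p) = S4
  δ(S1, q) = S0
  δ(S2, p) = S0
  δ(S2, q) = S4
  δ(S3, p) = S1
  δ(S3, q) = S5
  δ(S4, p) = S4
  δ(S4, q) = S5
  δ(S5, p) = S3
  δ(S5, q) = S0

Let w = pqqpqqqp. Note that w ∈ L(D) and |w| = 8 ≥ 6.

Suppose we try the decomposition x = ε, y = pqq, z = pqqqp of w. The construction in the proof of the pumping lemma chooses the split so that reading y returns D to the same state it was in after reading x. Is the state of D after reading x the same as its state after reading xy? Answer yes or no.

State sequence: S0 -p-> S3 -q-> S5 -q-> S0

After x (step 0): S0. After xy (step 3): S0.
They match, so y = pqq drives D around a cycle from S0 back to itself; pumping y any number of times keeps D in S0 before reading z, and xyⁱz ∈ L(D) for every i ≥ 0.

yes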